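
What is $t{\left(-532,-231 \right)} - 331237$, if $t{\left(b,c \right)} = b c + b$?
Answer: $-208877$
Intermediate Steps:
$t{\left(b,c \right)} = b + b c$
$t{\left(-532,-231 \right)} - 331237 = - 532 \left(1 - 231\right) - 331237 = \left(-532\right) \left(-230\right) - 331237 = 122360 - 331237 = -208877$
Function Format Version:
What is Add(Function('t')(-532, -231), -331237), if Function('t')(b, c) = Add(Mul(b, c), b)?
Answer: -208877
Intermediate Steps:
Function('t')(b, c) = Add(b, Mul(b, c))
Add(Function('t')(-532, -231), -331237) = Add(Mul(-532, Add(1, -231)), -331237) = Add(Mul(-532, -230), -331237) = Add(122360, -331237) = -208877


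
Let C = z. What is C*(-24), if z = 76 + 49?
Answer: -3000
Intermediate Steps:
z = 125
C = 125
C*(-24) = 125*(-24) = -3000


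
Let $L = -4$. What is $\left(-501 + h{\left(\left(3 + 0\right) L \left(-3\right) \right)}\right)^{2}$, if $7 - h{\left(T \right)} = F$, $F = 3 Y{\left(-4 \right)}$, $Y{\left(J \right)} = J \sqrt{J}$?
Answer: $243460 - 23712 i \approx 2.4346 \cdot 10^{5} - 23712.0 i$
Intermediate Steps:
$Y{\left(J \right)} = J^{\frac{3}{2}}$
$F = - 24 i$ ($F = 3 \left(-4\right)^{\frac{3}{2}} = 3 \left(- 8 i\right) = - 24 i \approx - 24.0 i$)
$h{\left(T \right)} = 7 + 24 i$ ($h{\left(T \right)} = 7 - - 24 i = 7 + 24 i$)
$\left(-501 + h{\left(\left(3 + 0\right) L \left(-3\right) \right)}\right)^{2} = \left(-501 + \left(7 + 24 i\right)\right)^{2} = \left(-494 + 24 i\right)^{2}$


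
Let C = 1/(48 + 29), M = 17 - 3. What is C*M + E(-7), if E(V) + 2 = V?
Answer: -97/11 ≈ -8.8182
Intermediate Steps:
M = 14
C = 1/77 ≈ 0.012987
E(V) = -2 + V
C*M + E(-7) = (1/77)*14 + (-2 - 7) = 2/11 - 9 = -97/11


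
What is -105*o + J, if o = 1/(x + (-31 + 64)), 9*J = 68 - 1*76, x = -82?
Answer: 79/63 ≈ 1.2540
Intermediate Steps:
J = -8/9 (J = (68 - 1*76)/9 = (68 - 76)/9 = (⅑)*(-8) = -8/9 ≈ -0.88889)
o = -1/49 (o = 1/(-82 + (-31 + 64)) = 1/(-82 + 33) = 1/(-49) = -1/49 ≈ -0.020408)
-105*o + J = -105*(-1/49) - 8/9 = 15/7 - 8/9 = 79/63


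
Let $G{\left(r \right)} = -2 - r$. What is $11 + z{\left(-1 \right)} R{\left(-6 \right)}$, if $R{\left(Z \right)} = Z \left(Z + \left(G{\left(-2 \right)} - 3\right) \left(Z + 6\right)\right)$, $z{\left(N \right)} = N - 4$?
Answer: $-169$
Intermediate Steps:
$z{\left(N \right)} = -4 + N$ ($z{\left(N \right)} = N - 4 = -4 + N$)
$R{\left(Z \right)} = Z \left(-18 - 2 Z\right)$ ($R{\left(Z \right)} = Z \left(Z + \left(\left(-2 - -2\right) - 3\right) \left(Z + 6\right)\right) = Z \left(Z + \left(\left(-2 + 2\right) - 3\right) \left(6 + Z\right)\right) = Z \left(Z + \left(0 - 3\right) \left(6 + Z\right)\right) = Z \left(Z - 3 \left(6 + Z\right)\right) = Z \left(Z - \left(18 + 3 Z\right)\right) = Z \left(-18 - 2 Z\right)$)
$11 + z{\left(-1 \right)} R{\left(-6 \right)} = 11 + \left(-4 - 1\right) \left(\left(-2\right) \left(-6\right) \left(9 - 6\right)\right) = 11 - 5 \left(\left(-2\right) \left(-6\right) 3\right) = 11 - 180 = -169$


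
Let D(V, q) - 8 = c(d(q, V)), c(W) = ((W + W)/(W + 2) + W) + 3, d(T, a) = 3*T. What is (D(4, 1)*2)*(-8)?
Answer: -1216/5 ≈ -243.20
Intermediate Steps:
c(W) = 3 + W + 2*W/(2 + W) (c(W) = ((2*W)/(2 + W) + W) + 3 = (2*W/(2 + W) + W) + 3 = (W + 2*W/(2 + W)) + 3 = 3 + W + 2*W/(2 + W))
D(V, q) = 8 + (6 + 9*q² + 21*q)/(2 + 3*q) (D(V, q) = 8 + (6 + (3*q)² + 7*(3*q))/(2 + 3*q) = 8 + (6 + 9*q² + 21*q)/(2 + 3*q))
(D(4, 1)*2)*(-8) = (((22 + 9*1² + 45*1)/(2 + 3*1))*2)*(-8) = (((22 + 9*1 + 45)/(2 + 3))*2)*(-8) = (((22 + 9 + 45)/5)*2)*(-8) = (((⅕)*76)*2)*(-8) = ((76/5)*2)*(-8) = (152/5)*(-8) = -1216/5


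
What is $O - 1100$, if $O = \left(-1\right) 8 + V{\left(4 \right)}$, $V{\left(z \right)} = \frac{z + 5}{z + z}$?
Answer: $- \frac{8855}{8} \approx -1106.9$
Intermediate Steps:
$V{\left(z \right)} = \frac{5 + z}{2 z}$
$O = - \frac{55}{8}$ ($O = \left(-1\right) 8 + \frac{5 + 4}{2 \cdot 4} = -8 + \frac{1}{2} \cdot \frac{1}{4} \cdot 9 = -8 + \frac{9}{8} = - \frac{55}{8} \approx -6.875$)
$O - 1100 = - \frac{55}{8} - 1100 = - \frac{8855}{8}$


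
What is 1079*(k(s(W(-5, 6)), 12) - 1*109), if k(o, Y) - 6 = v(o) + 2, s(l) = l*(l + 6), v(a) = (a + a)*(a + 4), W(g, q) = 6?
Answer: 11699597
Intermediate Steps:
v(a) = 2*a*(4 + a) (v(a) = (2*a)*(4 + a) = 2*a*(4 + a))
s(l) = l*(6 + l)
k(o, Y) = 8 + 2*o*(4 + o) (k(o, Y) = 6 + (2*o*(4 + o) + 2) = 6 + (2 + 2*o*(4 + o)) = 8 + 2*o*(4 + o))
1079*(k(s(W(-5, 6)), 12) - 1*109) = 1079*((8 + 2*(6*(6 + 6))*(4 + 6*(6 + 6))) - 1*109) = 1079*((8 + 2*(6*12)*(4 + 6*12)) - 109) = 1079*((8 + 2*72*(4 + 72)) - 109) = 1079*((8 + 2*72*76) - 109) = 1079*((8 + 10944) - 109) = 1079*(10952 - 109) = 1079*10843 = 11699597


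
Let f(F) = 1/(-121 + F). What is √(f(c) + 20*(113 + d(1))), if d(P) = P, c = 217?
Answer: √1313286/24 ≈ 47.749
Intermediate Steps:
√(f(c) + 20*(113 + d(1))) = √(1/(-121 + 217) + 20*(113 + 1)) = √(1/96 + 20*114) = √(1/96 + 2280) = √(218881/96) = √1313286/24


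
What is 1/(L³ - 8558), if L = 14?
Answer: -1/5814 ≈ -0.00017200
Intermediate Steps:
1/(L³ - 8558) = 1/(14³ - 8558) = 1/(2744 - 8558) = 1/(-5814) = -1/5814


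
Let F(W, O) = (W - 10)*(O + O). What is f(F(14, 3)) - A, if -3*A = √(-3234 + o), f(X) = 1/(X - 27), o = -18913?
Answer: -⅓ + I*√22147/3 ≈ -0.33333 + 49.606*I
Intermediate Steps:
F(W, O) = 2*O*(-10 + W) (F(W, O) = (-10 + W)*(2*O) = 2*O*(-10 + W))
f(X) = 1/(-27 + X)
A = -I*√22147/3 (A = -√(-3234 - 18913)/3 = -I*√22147/3 ≈ -49.606*I)
f(F(14, 3)) - A = 1/(-27 + 2*3*(-10 + 14)) - (-1)*I*√22147/3 = 1/(-27 + 2*3*4) + I*√22147/3 = 1/(-27 + 24) + I*√22147/3 = 1/(-3) + I*√22147/3 = -⅓ + I*√22147/3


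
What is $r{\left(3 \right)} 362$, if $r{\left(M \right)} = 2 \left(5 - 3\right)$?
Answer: $1448$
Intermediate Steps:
$r{\left(M \right)} = 4$ ($r{\left(M \right)} = 2 \cdot 2 = 4$)
$r{\left(3 \right)} 362 = 4 \cdot 362 = 1448$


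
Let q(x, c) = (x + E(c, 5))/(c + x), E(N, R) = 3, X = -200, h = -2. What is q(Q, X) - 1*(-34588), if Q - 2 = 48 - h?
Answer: 5118969/148 ≈ 34588.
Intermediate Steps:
Q = 52 (Q = 2 + (48 - 1*(-2)) = 2 + (48 + 2) = 2 + 50 = 52)
q(x, c) = (3 + x)/(c + x) (q(x, c) = (x + 3)/(c + x) = (3 + x)/(c + x))
q(Q, X) - 1*(-34588) = (3 + 52)/(-200 + 52) - 1*(-34588) = 55/(-148) + 34588 = -1/148*55 + 34588 = -55/148 + 34588 = 5118969/148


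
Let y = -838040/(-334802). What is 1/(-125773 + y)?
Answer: -167401/21054106953 ≈ -7.9510e-6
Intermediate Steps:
y = 419020/167401 (y = -838040*(-1/334802) = 419020/167401 ≈ 2.5031)
1/(-125773 + y) = 1/(-125773 + 419020/167401) = 1/(-21054106953/167401) = -167401/21054106953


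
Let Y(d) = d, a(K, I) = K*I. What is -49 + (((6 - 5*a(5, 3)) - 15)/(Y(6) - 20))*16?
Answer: 47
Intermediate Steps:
a(K, I) = I*K
-49 + (((6 - 5*a(5, 3)) - 15)/(Y(6) - 20))*16 = -49 + (((6 - 15*5) - 15)/(6 - 20))*16 = -49 + (((6 - 5*15) - 15)/(-14))*16 = -49 + (((6 - 75) - 15)*(-1/14))*16 = -49 + ((-69 - 15)*(-1/14))*16 = -49 - 84*(-1/14)*16 = -49 + 6*16 = -49 + 96 = 47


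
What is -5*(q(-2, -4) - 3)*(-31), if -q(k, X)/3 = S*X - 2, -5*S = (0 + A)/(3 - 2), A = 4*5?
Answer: -6975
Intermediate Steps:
A = 20
S = -4 (S = -(0 + 20)/(5*(3 - 2)) = -4/1 = -4 ≈ -4.0000)
q(k, X) = 6 + 12*X (q(k, X) = -3*(-4*X - 2) = -3*(-2 - 4*X) = 6 + 12*X)
-5*(q(-2, -4) - 3)*(-31) = -5*((6 + 12*(-4)) - 3)*(-31) = -5*((6 - 48) - 3)*(-31) = -5*(-42 - 3)*(-31) = -5*(-45)*(-31) = 225*(-31) = -6975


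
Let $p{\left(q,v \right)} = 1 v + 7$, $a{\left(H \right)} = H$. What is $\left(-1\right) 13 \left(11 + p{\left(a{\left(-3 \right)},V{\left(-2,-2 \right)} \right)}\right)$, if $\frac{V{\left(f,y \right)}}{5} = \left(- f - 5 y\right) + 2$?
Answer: $-1144$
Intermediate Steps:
$V{\left(f,y \right)} = 10 - 25 y - 5 f$ ($V{\left(f,y \right)} = 5 \left(\left(- f - 5 y\right) + 2\right) = 5 \left(2 - f - 5 y\right) = 10 - 25 y - 5 f$)
$p{\left(q,v \right)} = 7 + v$ ($p{\left(q,v \right)} = v + 7 = 7 + v$)
$\left(-1\right) 13 \left(11 + p{\left(a{\left(-3 \right)},V{\left(-2,-2 \right)} \right)}\right) = \left(-1\right) 13 \left(11 + \left(7 - -70\right)\right) = - 13 \left(11 + \left(7 + \left(10 + 50 + 10\right)\right)\right) = - 13 \left(11 + \left(7 + 70\right)\right) = - 13 \left(11 + 77\right) = \left(-13\right) 88 = -1144$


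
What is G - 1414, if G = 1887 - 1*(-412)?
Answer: 885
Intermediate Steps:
G = 2299 (G = 1887 + 412 = 2299)
G - 1414 = 2299 - 1414 = 885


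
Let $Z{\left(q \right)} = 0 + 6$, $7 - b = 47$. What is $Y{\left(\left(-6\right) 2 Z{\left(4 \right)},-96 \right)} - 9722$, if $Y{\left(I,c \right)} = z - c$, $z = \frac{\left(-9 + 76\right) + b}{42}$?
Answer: $- \frac{134755}{14} \approx -9625.4$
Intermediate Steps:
$b = -40$ ($b = 7 - 47 = -40$)
$Z{\left(q \right)} = 6$
$z = \frac{9}{14}$ ($z = \frac{\left(-9 + 76\right) - 40}{42} = \left(67 - 40\right) \frac{1}{42} = 27 \cdot \frac{1}{42} = \frac{9}{14} \approx 0.64286$)
$Y{\left(I,c \right)} = \frac{9}{14} - c$
$Y{\left(\left(-6\right) 2 Z{\left(4 \right)},-96 \right)} - 9722 = \left(\frac{9}{14} - -96\right) - 9722 = \left(\frac{9}{14} + 96\right) - 9722 = \frac{1353}{14} - 9722 = - \frac{134755}{14}$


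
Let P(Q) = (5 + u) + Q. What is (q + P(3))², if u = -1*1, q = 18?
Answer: 625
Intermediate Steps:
u = -1
P(Q) = 4 + Q (P(Q) = (5 - 1) + Q = 4 + Q)
(q + P(3))² = (18 + (4 + 3))² = (18 + 7)² = 25² = 625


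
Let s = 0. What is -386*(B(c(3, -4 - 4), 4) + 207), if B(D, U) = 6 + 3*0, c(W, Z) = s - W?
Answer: -82218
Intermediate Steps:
c(W, Z) = -W (c(W, Z) = 0 - W = -W)
B(D, U) = 6 (B(D, U) = 6 + 0 = 6)
-386*(B(c(3, -4 - 4), 4) + 207) = -386*(6 + 207) = -386*213 = -82218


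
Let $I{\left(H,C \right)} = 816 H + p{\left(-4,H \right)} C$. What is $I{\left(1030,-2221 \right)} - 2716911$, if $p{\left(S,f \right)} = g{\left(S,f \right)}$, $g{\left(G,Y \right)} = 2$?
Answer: $-1880873$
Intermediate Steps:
$p{\left(S,f \right)} = 2$
$I{\left(H,C \right)} = 2 C + 816 H$ ($I{\left(H,C \right)} = 816 H + 2 C = 2 C + 816 H$)
$I{\left(1030,-2221 \right)} - 2716911 = \left(2 \left(-2221\right) + 816 \cdot 1030\right) - 2716911 = \left(-4442 + 840480\right) - 2716911 = 836038 - 2716911 = -1880873$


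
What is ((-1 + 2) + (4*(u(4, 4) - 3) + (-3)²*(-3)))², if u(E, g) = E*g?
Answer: 676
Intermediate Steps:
((-1 + 2) + (4*(u(4, 4) - 3) + (-3)²*(-3)))² = ((-1 + 2) + (4*(4*4 - 3) + (-3)²*(-3)))² = (1 + (4*(16 - 3) + 9*(-3)))² = (1 + (4*13 - 27))² = (1 + (52 - 27))² = (1 + 25)² = 26² = 676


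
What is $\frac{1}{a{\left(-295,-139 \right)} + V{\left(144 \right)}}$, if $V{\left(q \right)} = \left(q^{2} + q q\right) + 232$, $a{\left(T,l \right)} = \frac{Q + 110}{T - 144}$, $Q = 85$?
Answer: $\frac{439}{18307861} \approx 2.3979 \cdot 10^{-5}$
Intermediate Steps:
$a{\left(T,l \right)} = \frac{195}{-144 + T}$ ($a{\left(T,l \right)} = \frac{85 + 110}{T - 144} = \frac{195}{-144 + T}$)
$V{\left(q \right)} = 232 + 2 q^{2}$ ($V{\left(q \right)} = \left(q^{2} + q^{2}\right) + 232 = 2 q^{2} + 232 = 232 + 2 q^{2}$)
$\frac{1}{a{\left(-295,-139 \right)} + V{\left(144 \right)}} = \frac{1}{\frac{195}{-144 - 295} + \left(232 + 2 \cdot 144^{2}\right)} = \frac{1}{\frac{195}{-439} + \left(232 + 2 \cdot 20736\right)} = \frac{1}{195 \left(- \frac{1}{439}\right) + \left(232 + 41472\right)} = \frac{1}{- \frac{195}{439} + 41704} = \frac{1}{\frac{18307861}{439}} = \frac{439}{18307861}$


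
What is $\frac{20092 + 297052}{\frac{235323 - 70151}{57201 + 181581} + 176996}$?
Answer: $\frac{1113651156}{621523883} \approx 1.7918$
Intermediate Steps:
$\frac{20092 + 297052}{\frac{235323 - 70151}{57201 + 181581} + 176996} = \frac{317144}{\frac{165172}{238782} + 176996} = \frac{317144}{165172 \cdot \frac{1}{238782} + 176996} = \frac{317144}{\frac{4858}{7023} + 176996} = \frac{317144}{\frac{1243047766}{7023}} = 317144 \cdot \frac{7023}{1243047766} = \frac{1113651156}{621523883}$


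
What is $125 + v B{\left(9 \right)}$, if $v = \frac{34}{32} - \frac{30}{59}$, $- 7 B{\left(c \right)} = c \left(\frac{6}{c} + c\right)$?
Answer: $\frac{780499}{6608} \approx 118.11$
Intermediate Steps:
$B{\left(c \right)} = - \frac{c \left(c + \frac{6}{c}\right)}{7}$ ($B{\left(c \right)} = - \frac{c \left(\frac{6}{c} + c\right)}{7} = - \frac{c \left(c + \frac{6}{c}\right)}{7}$)
$v = \frac{523}{944}$ ($v = 34 \cdot \frac{1}{32} - \frac{30}{59} = \frac{17}{16} - \frac{30}{59} = \frac{523}{944} \approx 0.55403$)
$125 + v B{\left(9 \right)} = 125 + \frac{523 \left(- \frac{6}{7} - \frac{9^{2}}{7}\right)}{944} = 125 + \frac{523 \left(- \frac{6}{7} - \frac{81}{7}\right)}{944} = 125 + \frac{523}{944} \left(- \frac{87}{7}\right) = 125 - \frac{45501}{6608} = \frac{780499}{6608}$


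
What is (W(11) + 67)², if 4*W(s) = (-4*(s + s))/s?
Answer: 4225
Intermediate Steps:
W(s) = -2 (W(s) = ((-4*(s + s))/s)/4 = ((-8*s)/s)/4 = (¼)*(-8) = -2)
(W(11) + 67)² = (-2 + 67)² = 65² = 4225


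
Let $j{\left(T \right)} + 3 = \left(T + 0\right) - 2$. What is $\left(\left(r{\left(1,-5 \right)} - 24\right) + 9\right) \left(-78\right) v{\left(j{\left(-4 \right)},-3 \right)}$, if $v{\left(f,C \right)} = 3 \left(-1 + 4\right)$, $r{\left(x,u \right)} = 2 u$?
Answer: $17550$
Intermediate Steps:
$j{\left(T \right)} = -5 + T$ ($j{\left(T \right)} = -3 + \left(\left(T + 0\right) - 2\right) = -3 + \left(T - 2\right) = -3 + \left(-2 + T\right) = -5 + T$)
$v{\left(f,C \right)} = 9$ ($v{\left(f,C \right)} = 3 \cdot 3 = 9$)
$\left(\left(r{\left(1,-5 \right)} - 24\right) + 9\right) \left(-78\right) v{\left(j{\left(-4 \right)},-3 \right)} = \left(\left(2 \left(-5\right) - 24\right) + 9\right) \left(-78\right) 9 = \left(\left(-10 - 24\right) + 9\right) \left(-78\right) 9 = \left(-34 + 9\right) \left(-78\right) 9 = \left(-25\right) \left(-78\right) 9 = 1950 \cdot 9 = 17550$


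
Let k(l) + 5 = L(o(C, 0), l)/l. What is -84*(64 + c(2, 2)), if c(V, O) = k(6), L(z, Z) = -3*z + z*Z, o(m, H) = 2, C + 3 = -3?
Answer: -5040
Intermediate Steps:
C = -6 (C = -3 - 3 = -6)
L(z, Z) = -3*z + Z*z
k(l) = -5 + (-6 + 2*l)/l (k(l) = -5 + (2*(-3 + l))/l = -5 + (-6 + 2*l)/l)
c(V, O) = -4 (c(V, O) = -3 - 6/6 = -3 - 6*1/6 = -3 - 1 = -4)
-84*(64 + c(2, 2)) = -84*(64 - 4) = -84*60 = -5040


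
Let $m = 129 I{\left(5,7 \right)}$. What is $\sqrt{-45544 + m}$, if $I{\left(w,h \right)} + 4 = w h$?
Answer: $i \sqrt{41545} \approx 203.83 i$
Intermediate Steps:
$I{\left(w,h \right)} = -4 + h w$ ($I{\left(w,h \right)} = -4 + w h = -4 + h w$)
$m = 3999$ ($m = 129 \left(-4 + 7 \cdot 5\right) = 129 \left(-4 + 35\right) = 129 \cdot 31 = 3999$)
$\sqrt{-45544 + m} = \sqrt{-45544 + 3999} = \sqrt{-41545} = i \sqrt{41545}$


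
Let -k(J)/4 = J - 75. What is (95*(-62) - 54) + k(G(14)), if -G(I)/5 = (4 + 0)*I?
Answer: -4524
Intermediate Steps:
G(I) = -20*I (G(I) = -5*(4 + 0)*I = -20*I)
k(J) = 300 - 4*J (k(J) = -4*(J - 75) = -4*(-75 + J) = 300 - 4*J)
(95*(-62) - 54) + k(G(14)) = (95*(-62) - 54) + (300 - (-80)*14) = (-5890 - 54) + (300 - 4*(-280)) = -5944 + (300 + 1120) = -5944 + 1420 = -4524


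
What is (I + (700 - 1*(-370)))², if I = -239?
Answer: 690561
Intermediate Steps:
(I + (700 - 1*(-370)))² = (-239 + (700 - 1*(-370)))² = (-239 + (700 + 370))² = (-239 + 1070)² = 831² = 690561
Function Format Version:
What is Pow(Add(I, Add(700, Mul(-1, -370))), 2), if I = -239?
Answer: 690561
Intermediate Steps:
Pow(Add(I, Add(700, Mul(-1, -370))), 2) = Pow(Add(-239, Add(700, Mul(-1, -370))), 2) = Pow(Add(-239, Add(700, 370)), 2) = Pow(Add(-239, 1070), 2) = Pow(831, 2) = 690561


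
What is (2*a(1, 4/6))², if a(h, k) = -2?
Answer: 16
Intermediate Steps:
(2*a(1, 4/6))² = (2*(-2))² = (-4)² = 16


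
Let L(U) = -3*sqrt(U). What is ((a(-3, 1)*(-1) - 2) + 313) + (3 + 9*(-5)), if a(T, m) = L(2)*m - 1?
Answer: 270 + 3*sqrt(2) ≈ 274.24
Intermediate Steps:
a(T, m) = -1 - 3*m*sqrt(2) (a(T, m) = (-3*sqrt(2))*m - 1 = -3*m*sqrt(2) - 1 = -1 - 3*m*sqrt(2))
((a(-3, 1)*(-1) - 2) + 313) + (3 + 9*(-5)) = (((-1 - 3*1*sqrt(2))*(-1) - 2) + 313) + (3 + 9*(-5)) = (((-1 - 3*sqrt(2))*(-1) - 2) + 313) + (3 - 45) = (((1 + 3*sqrt(2)) - 2) + 313) - 42 = ((-1 + 3*sqrt(2)) + 313) - 42 = (312 + 3*sqrt(2)) - 42 = 270 + 3*sqrt(2)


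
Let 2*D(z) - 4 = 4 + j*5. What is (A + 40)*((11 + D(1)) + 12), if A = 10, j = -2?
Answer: 1100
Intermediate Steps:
D(z) = -1 (D(z) = 2 + (4 - 2*5)/2 = 2 + (4 - 10)/2 = 2 + (1/2)*(-6) = 2 - 3 = -1)
(A + 40)*((11 + D(1)) + 12) = (10 + 40)*((11 - 1) + 12) = 50*(10 + 12) = 50*22 = 1100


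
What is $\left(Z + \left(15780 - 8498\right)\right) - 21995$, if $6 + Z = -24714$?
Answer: $-39433$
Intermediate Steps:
$Z = -24720$ ($Z = -6 - 24714 = -24720$)
$\left(Z + \left(15780 - 8498\right)\right) - 21995 = \left(-24720 + \left(15780 - 8498\right)\right) - 21995 = \left(-24720 + 7282\right) - 21995 = -17438 - 21995 = -39433$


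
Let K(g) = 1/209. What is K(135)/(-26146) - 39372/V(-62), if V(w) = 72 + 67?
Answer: -215148845347/759567446 ≈ -283.25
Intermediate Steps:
V(w) = 139
K(g) = 1/209
K(135)/(-26146) - 39372/V(-62) = (1/209)/(-26146) - 39372/139 = (1/209)*(-1/26146) - 39372*1/139 = -1/5464514 - 39372/139 = -215148845347/759567446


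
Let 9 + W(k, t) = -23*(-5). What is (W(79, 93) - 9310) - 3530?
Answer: -12734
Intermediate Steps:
W(k, t) = 106 (W(k, t) = -9 - 23*(-5) = -9 + 115 = 106)
(W(79, 93) - 9310) - 3530 = (106 - 9310) - 3530 = -9204 - 3530 = -12734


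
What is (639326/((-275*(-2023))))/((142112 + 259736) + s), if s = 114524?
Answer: 319663/143635326450 ≈ 2.2255e-6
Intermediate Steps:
(639326/((-275*(-2023))))/((142112 + 259736) + s) = (639326/((-275*(-2023))))/((142112 + 259736) + 114524) = (639326/556325)/(401848 + 114524) = (639326*(1/556325))/516372 = (639326/556325)*(1/516372) = 319663/143635326450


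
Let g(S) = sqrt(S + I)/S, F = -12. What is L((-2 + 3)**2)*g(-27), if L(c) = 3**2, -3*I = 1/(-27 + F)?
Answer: -I*sqrt(41054)/117 ≈ -1.7318*I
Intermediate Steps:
I = 1/117 (I = -1/(3*(-27 - 12)) = -1/3/(-39) = -1/3*(-1/39) = 1/117 ≈ 0.0085470)
L(c) = 9
g(S) = sqrt(1/117 + S)/S (g(S) = sqrt(S + 1/117)/S = sqrt(1/117 + S)/S)
L((-2 + 3)**2)*g(-27) = 9*((1/39)*sqrt(13 + 1521*(-27))/(-27)) = 9*((1/39)*(-1/27)*sqrt(13 - 41067)) = 9*((1/39)*(-1/27)*sqrt(-41054)) = 9*((1/39)*(-1/27)*(I*sqrt(41054))) = 9*(-I*sqrt(41054)/1053) = -I*sqrt(41054)/117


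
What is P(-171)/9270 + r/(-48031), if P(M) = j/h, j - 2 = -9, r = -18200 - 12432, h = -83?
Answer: 23568903337/36955531710 ≈ 0.63776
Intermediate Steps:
r = -30632
j = -7 (j = 2 - 9 = -7)
P(M) = 7/83 (P(M) = -7/(-83) = -7*(-1/83) = 7/83)
P(-171)/9270 + r/(-48031) = (7/83)/9270 - 30632/(-48031) = (7/83)*(1/9270) - 30632*(-1/48031) = 7/769410 + 30632/48031 = 23568903337/36955531710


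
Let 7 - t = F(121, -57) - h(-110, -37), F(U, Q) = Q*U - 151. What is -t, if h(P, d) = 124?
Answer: -7179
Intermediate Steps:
F(U, Q) = -151 + Q*U
t = 7179 (t = 7 - ((-151 - 57*121) - 1*124) = 7 - ((-151 - 6897) - 124) = 7 - (-7048 - 124) = 7 - 1*(-7172) = 7 + 7172 = 7179)
-t = -1*7179 = -7179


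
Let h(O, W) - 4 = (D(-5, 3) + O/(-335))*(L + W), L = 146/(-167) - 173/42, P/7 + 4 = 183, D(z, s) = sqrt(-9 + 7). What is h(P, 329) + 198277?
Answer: 66150190913/335670 + 2272583*I*sqrt(2)/7014 ≈ 1.9707e+5 + 458.21*I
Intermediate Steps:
D(z, s) = I*sqrt(2) (D(z, s) = sqrt(-2) = I*sqrt(2))
P = 1253 (P = -28 + 7*183 = -28 + 1281 = 1253)
L = -35023/7014 (L = 146*(-1/167) - 173*1/42 = -146/167 - 173/42 = -35023/7014 ≈ -4.9933)
h(O, W) = 4 + (-35023/7014 + W)*(-O/335 + I*sqrt(2)) (h(O, W) = 4 + (I*sqrt(2) + O/(-335))*(-35023/7014 + W) = 4 + (I*sqrt(2) + O*(-1/335))*(-35023/7014 + W) = 4 + (I*sqrt(2) - O/335)*(-35023/7014 + W) = 4 + (-O/335 + I*sqrt(2))*(-35023/7014 + W) = 4 + (-35023/7014 + W)*(-O/335 + I*sqrt(2)))
h(P, 329) + 198277 = (4 + (35023/2349690)*1253 - 35023*I*sqrt(2)/7014 - 1/335*1253*329 + I*329*sqrt(2)) + 198277 = (4 + 6269117/335670 - 35023*I*sqrt(2)/7014 - 412237/335 + 329*I*sqrt(2)) + 198277 = (-405449677/335670 + 2272583*I*sqrt(2)/7014) + 198277 = 66150190913/335670 + 2272583*I*sqrt(2)/7014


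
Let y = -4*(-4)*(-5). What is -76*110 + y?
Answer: -8440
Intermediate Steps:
y = -80 (y = 16*(-5) = -80)
-76*110 + y = -76*110 - 80 = -8360 - 80 = -8440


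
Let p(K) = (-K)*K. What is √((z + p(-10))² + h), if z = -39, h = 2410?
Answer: √21731 ≈ 147.41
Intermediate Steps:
p(K) = -K²
√((z + p(-10))² + h) = √((-39 - 1*(-10)²)² + 2410) = √((-39 - 1*100)² + 2410) = √((-39 - 100)² + 2410) = √((-139)² + 2410) = √(19321 + 2410) = √21731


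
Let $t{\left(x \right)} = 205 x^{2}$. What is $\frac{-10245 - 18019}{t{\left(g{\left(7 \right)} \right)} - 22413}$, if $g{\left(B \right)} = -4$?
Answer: $\frac{28264}{19133} \approx 1.4772$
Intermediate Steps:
$\frac{-10245 - 18019}{t{\left(g{\left(7 \right)} \right)} - 22413} = \frac{-10245 - 18019}{205 \left(-4\right)^{2} - 22413} = - \frac{28264}{205 \cdot 16 - 22413} = - \frac{28264}{3280 - 22413} = - \frac{28264}{-19133} = \left(-28264\right) \left(- \frac{1}{19133}\right) = \frac{28264}{19133}$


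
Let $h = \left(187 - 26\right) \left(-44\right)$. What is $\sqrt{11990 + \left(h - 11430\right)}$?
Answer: $2 i \sqrt{1631} \approx 80.771 i$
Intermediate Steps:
$h = -7084$ ($h = 161 \left(-44\right) = -7084$)
$\sqrt{11990 + \left(h - 11430\right)} = \sqrt{11990 - 18514} = \sqrt{-6524} = 2 i \sqrt{1631}$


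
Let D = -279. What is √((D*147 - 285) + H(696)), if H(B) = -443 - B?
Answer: I*√42437 ≈ 206.0*I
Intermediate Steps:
√((D*147 - 285) + H(696)) = √((-279*147 - 285) + (-443 - 1*696)) = √((-41013 - 285) + (-443 - 696)) = √(-41298 - 1139) = √(-42437) = I*√42437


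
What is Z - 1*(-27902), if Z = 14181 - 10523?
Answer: 31560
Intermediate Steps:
Z = 3658
Z - 1*(-27902) = 3658 - 1*(-27902) = 3658 + 27902 = 31560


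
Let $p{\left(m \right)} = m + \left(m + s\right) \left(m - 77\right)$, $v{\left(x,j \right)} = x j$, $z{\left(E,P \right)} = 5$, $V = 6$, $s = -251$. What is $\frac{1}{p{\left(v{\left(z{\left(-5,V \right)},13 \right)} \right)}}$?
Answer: $\frac{1}{2297} \approx 0.00043535$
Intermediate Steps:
$v{\left(x,j \right)} = j x$
$p{\left(m \right)} = m + \left(-251 + m\right) \left(-77 + m\right)$ ($p{\left(m \right)} = m + \left(m - 251\right) \left(m - 77\right) = m + \left(-251 + m\right) \left(-77 + m\right)$)
$\frac{1}{p{\left(v{\left(z{\left(-5,V \right)},13 \right)} \right)}} = \frac{1}{19327 + \left(13 \cdot 5\right)^{2} - 327 \cdot 13 \cdot 5} = \frac{1}{19327 + 65^{2} - 21255} = \frac{1}{19327 + 4225 - 21255} = \frac{1}{2297}$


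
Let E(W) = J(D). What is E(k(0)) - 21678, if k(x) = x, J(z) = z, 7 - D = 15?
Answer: -21686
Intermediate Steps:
D = -8 (D = 7 - 1*15 = 7 - 15 = -8)
E(W) = -8
E(k(0)) - 21678 = -8 - 21678 = -21686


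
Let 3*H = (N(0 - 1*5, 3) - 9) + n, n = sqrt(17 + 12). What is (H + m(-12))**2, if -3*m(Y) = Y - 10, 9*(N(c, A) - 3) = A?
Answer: 2662/81 + 98*sqrt(29)/27 ≈ 52.410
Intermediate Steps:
n = sqrt(29) ≈ 5.3852
N(c, A) = 3 + A/9
m(Y) = 10/3 - Y/3 (m(Y) = -(Y - 10)/3 = -(-10 + Y)/3 = 10/3 - Y/3)
H = -17/9 + sqrt(29)/3 (H = (((3 + (1/9)*3) - 9) + sqrt(29))/3 = (((3 + 1/3) - 9) + sqrt(29))/3 = ((10/3 - 9) + sqrt(29))/3 = (-17/3 + sqrt(29))/3 = -17/9 + sqrt(29)/3 ≈ -0.093834)
(H + m(-12))**2 = ((-17/9 + sqrt(29)/3) + (10/3 - 1/3*(-12)))**2 = ((-17/9 + sqrt(29)/3) + (10/3 + 4))**2 = ((-17/9 + sqrt(29)/3) + 22/3)**2 = (49/9 + sqrt(29)/3)**2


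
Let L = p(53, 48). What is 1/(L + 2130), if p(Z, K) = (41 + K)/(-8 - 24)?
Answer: 32/68071 ≈ 0.00047010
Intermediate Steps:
p(Z, K) = -41/32 - K/32 (p(Z, K) = (41 + K)/(-32) = (41 + K)*(-1/32) = -41/32 - K/32)
L = -89/32 (L = -41/32 - 1/32*48 = -41/32 - 3/2 = -89/32 ≈ -2.7813)
1/(L + 2130) = 1/(-89/32 + 2130) = 1/(68071/32) = 32/68071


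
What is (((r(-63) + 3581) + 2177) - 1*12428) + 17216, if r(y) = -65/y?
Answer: 664463/63 ≈ 10547.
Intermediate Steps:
(((r(-63) + 3581) + 2177) - 1*12428) + 17216 = (((-65/(-63) + 3581) + 2177) - 1*12428) + 17216 = (((-65*(-1/63) + 3581) + 2177) - 12428) + 17216 = (((65/63 + 3581) + 2177) - 12428) + 17216 = ((225668/63 + 2177) - 12428) + 17216 = (362819/63 - 12428) + 17216 = -420145/63 + 17216 = 664463/63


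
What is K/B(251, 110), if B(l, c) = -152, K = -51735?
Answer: 51735/152 ≈ 340.36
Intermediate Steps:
K/B(251, 110) = -51735/(-152) = -51735*(-1/152) = 51735/152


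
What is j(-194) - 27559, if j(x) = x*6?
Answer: -28723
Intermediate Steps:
j(x) = 6*x
j(-194) - 27559 = 6*(-194) - 27559 = -1164 - 27559 = -28723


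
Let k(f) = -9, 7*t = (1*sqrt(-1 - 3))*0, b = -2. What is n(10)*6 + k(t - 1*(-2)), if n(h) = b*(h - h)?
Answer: -9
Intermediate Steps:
t = 0 (t = ((1*sqrt(-1 - 3))*0)/7 = ((1*sqrt(-4))*0)/7 = ((1*(2*I))*0)/7 = ((2*I)*0)/7 = (1/7)*0 = 0)
n(h) = 0 (n(h) = -2*(h - h) = -2*0 = 0)
n(10)*6 + k(t - 1*(-2)) = 0*6 - 9 = 0 - 9 = -9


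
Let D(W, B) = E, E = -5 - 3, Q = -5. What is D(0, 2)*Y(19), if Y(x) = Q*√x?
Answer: 40*√19 ≈ 174.36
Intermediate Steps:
E = -8
D(W, B) = -8
Y(x) = -5*√x
D(0, 2)*Y(19) = -(-40)*√19 = 40*√19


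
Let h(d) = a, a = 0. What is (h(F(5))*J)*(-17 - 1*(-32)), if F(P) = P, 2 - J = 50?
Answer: 0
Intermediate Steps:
J = -48 (J = 2 - 1*50 = 2 - 50 = -48)
h(d) = 0
(h(F(5))*J)*(-17 - 1*(-32)) = (0*(-48))*(-17 - 1*(-32)) = 0*(-17 + 32) = 0*15 = 0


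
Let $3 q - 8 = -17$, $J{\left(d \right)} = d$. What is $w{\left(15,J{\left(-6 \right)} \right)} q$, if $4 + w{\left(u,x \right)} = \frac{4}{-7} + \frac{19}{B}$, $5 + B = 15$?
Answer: $\frac{561}{70} \approx 8.0143$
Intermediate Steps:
$B = 10$ ($B = -5 + 15 = 10$)
$w{\left(u,x \right)} = - \frac{187}{70}$ ($w{\left(u,x \right)} = -4 + \left(\frac{4}{-7} + \frac{19}{10}\right) = -4 + \left(4 \left(- \frac{1}{7}\right) + 19 \cdot \frac{1}{10}\right) = -4 + \left(- \frac{4}{7} + \frac{19}{10}\right) = -4 + \frac{93}{70} = - \frac{187}{70}$)
$q = -3$ ($q = \frac{8}{3} + \frac{1}{3} \left(-17\right) = \frac{8}{3} - \frac{17}{3} = -3$)
$w{\left(15,J{\left(-6 \right)} \right)} q = \left(- \frac{187}{70}\right) \left(-3\right) = \frac{561}{70}$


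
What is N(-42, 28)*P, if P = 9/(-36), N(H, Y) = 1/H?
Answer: 1/168 ≈ 0.0059524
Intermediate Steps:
P = -¼ (P = 9*(-1/36) = -¼ ≈ -0.25000)
N(-42, 28)*P = -¼/(-42) = -1/42*(-¼) = 1/168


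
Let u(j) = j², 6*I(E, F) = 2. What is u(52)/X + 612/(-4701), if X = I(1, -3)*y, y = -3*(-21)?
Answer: 4232884/32907 ≈ 128.63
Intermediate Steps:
I(E, F) = ⅓ (I(E, F) = (⅙)*2 = ⅓)
y = 63
X = 21 (X = (⅓)*63 = 21)
u(52)/X + 612/(-4701) = 52²/21 + 612/(-4701) = 2704*(1/21) + 612*(-1/4701) = 2704/21 - 204/1567 = 4232884/32907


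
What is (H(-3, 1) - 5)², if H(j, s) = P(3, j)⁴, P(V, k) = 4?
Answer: 63001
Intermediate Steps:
H(j, s) = 256 (H(j, s) = 4⁴ = 256)
(H(-3, 1) - 5)² = (256 - 5)² = 251² = 63001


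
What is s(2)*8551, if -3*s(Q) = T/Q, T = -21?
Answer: 59857/2 ≈ 29929.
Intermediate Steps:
s(Q) = 7/Q (s(Q) = -(-7)/Q = 7/Q)
s(2)*8551 = (7/2)*8551 = 59857/2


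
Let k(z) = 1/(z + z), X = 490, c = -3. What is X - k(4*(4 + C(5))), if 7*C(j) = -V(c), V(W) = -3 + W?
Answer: 133273/272 ≈ 489.97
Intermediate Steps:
C(j) = 6/7 (C(j) = (-(-3 - 3))/7 = (-1*(-6))/7 = (⅐)*6 = 6/7)
k(z) = 1/(2*z)
X - k(4*(4 + C(5))) = 490 - 1/(2*(4*(4 + 6/7))) = 490 - 1/(2*(4*(34/7))) = 490 - 1/(2*136/7) = 490 - 7/(2*136) = 490 - 1*7/272 = 490 - 7/272 = 133273/272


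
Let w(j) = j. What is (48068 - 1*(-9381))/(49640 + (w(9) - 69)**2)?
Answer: 57449/53240 ≈ 1.0791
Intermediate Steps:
(48068 - 1*(-9381))/(49640 + (w(9) - 69)**2) = (48068 - 1*(-9381))/(49640 + (9 - 69)**2) = (48068 + 9381)/(49640 + (-60)**2) = 57449/(49640 + 3600) = 57449/53240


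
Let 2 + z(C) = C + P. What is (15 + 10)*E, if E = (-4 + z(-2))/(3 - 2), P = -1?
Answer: -225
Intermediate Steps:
z(C) = -3 + C (z(C) = -2 + (C - 1) = -2 + (-1 + C) = -3 + C)
E = -9 (E = (-4 + (-3 - 2))/(3 - 2) = (-4 - 5)/1 = -9*1 = -9)
(15 + 10)*E = (15 + 10)*(-9) = 25*(-9) = -225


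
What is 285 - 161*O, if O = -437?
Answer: 70642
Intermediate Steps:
285 - 161*O = 285 - 161*(-437) = 285 + 70357 = 70642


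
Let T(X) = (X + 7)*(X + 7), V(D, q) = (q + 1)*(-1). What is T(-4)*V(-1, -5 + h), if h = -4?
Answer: 72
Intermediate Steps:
V(D, q) = -1 - q (V(D, q) = (1 + q)*(-1) = -1 - q)
T(X) = (7 + X)² (T(X) = (7 + X)*(7 + X) = (7 + X)²)
T(-4)*V(-1, -5 + h) = (7 - 4)²*(-1 - (-5 - 4)) = 3²*(-1 - 1*(-9)) = 9*(-1 + 9) = 9*8 = 72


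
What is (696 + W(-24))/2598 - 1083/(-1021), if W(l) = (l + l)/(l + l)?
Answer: 3525271/2652558 ≈ 1.3290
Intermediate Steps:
W(l) = 1 (W(l) = (2*l)/((2*l)) = (2*l)*(1/(2*l)) = 1)
(696 + W(-24))/2598 - 1083/(-1021) = (696 + 1)/2598 - 1083/(-1021) = 697*(1/2598) - 1083*(-1/1021) = 697/2598 + 1083/1021 = 3525271/2652558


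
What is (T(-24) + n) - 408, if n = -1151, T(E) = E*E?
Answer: -983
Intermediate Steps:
T(E) = E²
(T(-24) + n) - 408 = ((-24)² - 1151) - 408 = (576 - 1151) - 408 = -575 - 408 = -983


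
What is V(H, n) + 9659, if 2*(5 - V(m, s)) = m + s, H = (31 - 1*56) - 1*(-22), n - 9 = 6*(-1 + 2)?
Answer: 9658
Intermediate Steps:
n = 15 (n = 9 + 6*(-1 + 2) = 9 + 6*1 = 9 + 6 = 15)
H = -3 (H = (31 - 56) + 22 = -25 + 22 = -3)
V(m, s) = 5 - m/2 - s/2 (V(m, s) = 5 - (m + s)/2 = 5 + (-m/2 - s/2) = 5 - m/2 - s/2)
V(H, n) + 9659 = (5 - ½*(-3) - ½*15) + 9659 = (5 + 3/2 - 15/2) + 9659 = -1 + 9659 = 9658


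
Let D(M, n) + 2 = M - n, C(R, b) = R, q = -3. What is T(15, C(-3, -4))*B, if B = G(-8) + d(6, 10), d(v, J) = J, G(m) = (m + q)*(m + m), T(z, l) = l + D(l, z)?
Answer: -4278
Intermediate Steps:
D(M, n) = -2 + M - n (D(M, n) = -2 + (M - n) = -2 + M - n)
T(z, l) = -2 - z + 2*l (T(z, l) = l + (-2 + l - z) = -2 - z + 2*l)
G(m) = 2*m*(-3 + m) (G(m) = (m - 3)*(m + m) = (-3 + m)*(2*m) = 2*m*(-3 + m))
B = 186 (B = 2*(-8)*(-3 - 8) + 10 = 2*(-8)*(-11) + 10 = 176 + 10 = 186)
T(15, C(-3, -4))*B = (-2 - 1*15 + 2*(-3))*186 = (-2 - 15 - 6)*186 = -23*186 = -4278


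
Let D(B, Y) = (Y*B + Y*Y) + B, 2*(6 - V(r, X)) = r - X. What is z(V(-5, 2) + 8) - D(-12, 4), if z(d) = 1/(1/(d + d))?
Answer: 79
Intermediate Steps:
V(r, X) = 6 + X/2 - r/2 (V(r, X) = 6 - (r - X)/2 = 6 + (X/2 - r/2) = 6 + X/2 - r/2)
z(d) = 2*d (z(d) = 1/(1/(2*d)) = 2*d)
D(B, Y) = B + Y² + B*Y (D(B, Y) = (B*Y + Y²) + B = (Y² + B*Y) + B = B + Y² + B*Y)
z(V(-5, 2) + 8) - D(-12, 4) = 2*((6 + (½)*2 - ½*(-5)) + 8) - (-12 + 4² - 12*4) = 2*((6 + 1 + 5/2) + 8) - (-12 + 16 - 48) = 2*(19/2 + 8) - 1*(-44) = 2*(35/2) + 44 = 35 + 44 = 79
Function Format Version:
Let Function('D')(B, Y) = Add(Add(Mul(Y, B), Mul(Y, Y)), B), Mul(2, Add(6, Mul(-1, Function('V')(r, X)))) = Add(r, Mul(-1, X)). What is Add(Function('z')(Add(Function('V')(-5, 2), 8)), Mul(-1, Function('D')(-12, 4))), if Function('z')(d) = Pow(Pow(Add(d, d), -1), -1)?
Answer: 79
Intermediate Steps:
Function('V')(r, X) = Add(6, Mul(Rational(1, 2), X), Mul(Rational(-1, 2), r)) (Function('V')(r, X) = Add(6, Mul(Rational(-1, 2), Add(r, Mul(-1, X)))) = Add(6, Add(Mul(Rational(1, 2), X), Mul(Rational(-1, 2), r))) = Add(6, Mul(Rational(1, 2), X), Mul(Rational(-1, 2), r)))
Function('z')(d) = Mul(2, d) (Function('z')(d) = Pow(Pow(Mul(2, d), -1), -1) = Pow(Mul(Rational(1, 2), Pow(d, -1)), -1) = Mul(2, d))
Function('D')(B, Y) = Add(B, Pow(Y, 2), Mul(B, Y)) (Function('D')(B, Y) = Add(Add(Mul(B, Y), Pow(Y, 2)), B) = Add(Add(Pow(Y, 2), Mul(B, Y)), B) = Add(B, Pow(Y, 2), Mul(B, Y)))
Add(Function('z')(Add(Function('V')(-5, 2), 8)), Mul(-1, Function('D')(-12, 4))) = Add(Mul(2, Add(Add(6, Mul(Rational(1, 2), 2), Mul(Rational(-1, 2), -5)), 8)), Mul(-1, Add(-12, Pow(4, 2), Mul(-12, 4)))) = Add(Mul(2, Add(Add(6, 1, Rational(5, 2)), 8)), Mul(-1, Add(-12, 16, -48))) = Add(Mul(2, Add(Rational(19, 2), 8)), Mul(-1, -44)) = Add(Mul(2, Rational(35, 2)), 44) = Add(35, 44) = 79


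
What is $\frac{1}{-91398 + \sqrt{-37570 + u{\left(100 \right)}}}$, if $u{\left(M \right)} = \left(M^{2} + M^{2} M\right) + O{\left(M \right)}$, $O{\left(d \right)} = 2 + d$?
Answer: $- \frac{45699}{4176310936} - \frac{31 \sqrt{253}}{4176310936} \approx -1.1061 \cdot 10^{-5}$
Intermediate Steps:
$u{\left(M \right)} = 2 + M + M^{2} + M^{3}$ ($u{\left(M \right)} = \left(M^{2} + M^{2} M\right) + \left(2 + M\right) = \left(M^{2} + M^{3}\right) + \left(2 + M\right) = 2 + M + M^{2} + M^{3}$)
$\frac{1}{-91398 + \sqrt{-37570 + u{\left(100 \right)}}} = \frac{1}{-91398 + \sqrt{-37570 + \left(2 + 100 + 100^{2} + 100^{3}\right)}} = \frac{1}{-91398 + \sqrt{-37570 + \left(2 + 100 + 10000 + 1000000\right)}} = \frac{1}{-91398 + \sqrt{-37570 + 1010102}} = \frac{1}{-91398 + \sqrt{972532}} = \frac{1}{-91398 + 62 \sqrt{253}}$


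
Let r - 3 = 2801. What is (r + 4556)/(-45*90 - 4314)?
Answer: -1840/2091 ≈ -0.87996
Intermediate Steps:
r = 2804 (r = 3 + 2801 = 2804)
(r + 4556)/(-45*90 - 4314) = (2804 + 4556)/(-45*90 - 4314) = 7360/(-4050 - 4314) = 7360/(-8364) = 7360*(-1/8364) = -1840/2091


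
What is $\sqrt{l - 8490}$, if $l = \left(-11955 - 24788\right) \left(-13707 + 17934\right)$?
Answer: $i \sqrt{155321151} \approx 12463.0 i$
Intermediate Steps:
$l = -155312661$ ($l = \left(-36743\right) 4227 = -155312661$)
$\sqrt{l - 8490} = \sqrt{-155312661 - 8490} = \sqrt{-155321151} = i \sqrt{155321151}$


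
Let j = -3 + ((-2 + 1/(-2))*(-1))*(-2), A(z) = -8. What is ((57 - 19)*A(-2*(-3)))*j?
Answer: 2432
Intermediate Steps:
j = -8 (j = -3 + ((-2 - 1/2)*(-1))*(-2) = -3 - 5/2*(-1)*(-2) = -3 + (5/2)*(-2) = -3 - 5 = -8)
((57 - 19)*A(-2*(-3)))*j = ((57 - 19)*(-8))*(-8) = (38*(-8))*(-8) = -304*(-8) = 2432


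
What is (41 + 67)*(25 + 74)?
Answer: 10692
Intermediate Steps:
(41 + 67)*(25 + 74) = 108*99 = 10692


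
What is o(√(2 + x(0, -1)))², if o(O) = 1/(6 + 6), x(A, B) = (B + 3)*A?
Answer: 1/144 ≈ 0.0069444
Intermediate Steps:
x(A, B) = A*(3 + B) (x(A, B) = (3 + B)*A = A*(3 + B))
o(O) = 1/12
o(√(2 + x(0, -1)))² = (1/12)² = 1/144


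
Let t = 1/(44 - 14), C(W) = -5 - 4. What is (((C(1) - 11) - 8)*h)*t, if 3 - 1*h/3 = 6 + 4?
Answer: 98/5 ≈ 19.600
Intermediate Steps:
C(W) = -9
t = 1/30 ≈ 0.033333
h = -21 (h = 9 - 3*(6 + 4) = 9 - 3*10 = 9 - 30 = -21)
(((C(1) - 11) - 8)*h)*t = (((-9 - 11) - 8)*(-21))*(1/30) = ((-20 - 8)*(-21))*(1/30) = -28*(-21)*(1/30) = 588*(1/30) = 98/5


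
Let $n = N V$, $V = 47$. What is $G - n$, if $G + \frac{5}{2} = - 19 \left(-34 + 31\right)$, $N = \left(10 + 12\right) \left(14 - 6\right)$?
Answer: $- \frac{16435}{2} \approx -8217.5$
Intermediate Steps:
$N = 176$ ($N = 22 \cdot 8 = 176$)
$n = 8272$ ($n = 176 \cdot 47 = 8272$)
$G = \frac{109}{2}$ ($G = - \frac{5}{2} - 19 \left(-34 + 31\right) = - \frac{5}{2} - -57 = - \frac{5}{2} + 57 = \frac{109}{2} \approx 54.5$)
$G - n = \frac{109}{2} - 8272 = - \frac{16435}{2}$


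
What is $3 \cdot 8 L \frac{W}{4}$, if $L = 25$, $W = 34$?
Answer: $5100$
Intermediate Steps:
$3 \cdot 8 L \frac{W}{4} = 3 \cdot 8 \cdot 25 \cdot \frac{34}{4} = 24 \cdot 25 \cdot 34 \cdot \frac{1}{4} = 600 \cdot \frac{17}{2} = 5100$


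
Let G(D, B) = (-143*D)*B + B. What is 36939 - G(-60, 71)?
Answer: -572312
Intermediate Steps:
G(D, B) = B - 143*B*D (G(D, B) = -143*B*D + B = B - 143*B*D)
36939 - G(-60, 71) = 36939 - 71*(1 - 143*(-60)) = 36939 - 71*(1 + 8580) = 36939 - 71*8581 = 36939 - 1*609251 = 36939 - 609251 = -572312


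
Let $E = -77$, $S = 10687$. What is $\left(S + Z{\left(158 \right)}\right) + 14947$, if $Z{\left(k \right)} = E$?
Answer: $25557$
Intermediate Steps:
$Z{\left(k \right)} = -77$
$\left(S + Z{\left(158 \right)}\right) + 14947 = \left(10687 - 77\right) + 14947 = 10610 + 14947 = 25557$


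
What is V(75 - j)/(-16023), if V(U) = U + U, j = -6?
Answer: -54/5341 ≈ -0.010110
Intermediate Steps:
V(U) = 2*U
V(75 - j)/(-16023) = (2*(75 - 1*(-6)))/(-16023) = (2*(75 + 6))*(-1/16023) = (2*81)*(-1/16023) = 162*(-1/16023) = -54/5341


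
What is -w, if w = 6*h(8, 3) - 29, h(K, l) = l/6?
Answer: 26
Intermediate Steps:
h(K, l) = l/6 (h(K, l) = l*(1/6) = l/6)
w = -26 (w = 6*((1/6)*3) - 29 = 6*(1/2) - 29 = 3 - 29 = -26)
-w = -1*(-26) = 26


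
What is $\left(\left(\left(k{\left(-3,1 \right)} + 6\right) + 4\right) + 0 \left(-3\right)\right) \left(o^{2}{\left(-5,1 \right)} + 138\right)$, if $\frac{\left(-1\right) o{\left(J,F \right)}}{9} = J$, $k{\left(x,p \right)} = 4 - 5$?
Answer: $19467$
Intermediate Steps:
$k{\left(x,p \right)} = -1$ ($k{\left(x,p \right)} = 4 - 5 = -1$)
$o{\left(J,F \right)} = - 9 J$
$\left(\left(\left(k{\left(-3,1 \right)} + 6\right) + 4\right) + 0 \left(-3\right)\right) \left(o^{2}{\left(-5,1 \right)} + 138\right) = \left(\left(\left(-1 + 6\right) + 4\right) + 0 \left(-3\right)\right) \left(\left(\left(-9\right) \left(-5\right)\right)^{2} + 138\right) = \left(\left(5 + 4\right) + 0\right) \left(45^{2} + 138\right) = \left(9 + 0\right) \left(2025 + 138\right) = 9 \cdot 2163 = 19467$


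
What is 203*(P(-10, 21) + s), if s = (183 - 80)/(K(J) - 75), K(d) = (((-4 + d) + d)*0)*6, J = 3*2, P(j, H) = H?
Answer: 298816/75 ≈ 3984.2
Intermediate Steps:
J = 6
K(d) = 0 (K(d) = ((-4 + 2*d)*0)*6 = 0*6 = 0)
s = -103/75 (s = (183 - 80)/(0 - 75) = 103/(-75) = 103*(-1/75) = -103/75 ≈ -1.3733)
203*(P(-10, 21) + s) = 203*(21 - 103/75) = 203*(1472/75) = 298816/75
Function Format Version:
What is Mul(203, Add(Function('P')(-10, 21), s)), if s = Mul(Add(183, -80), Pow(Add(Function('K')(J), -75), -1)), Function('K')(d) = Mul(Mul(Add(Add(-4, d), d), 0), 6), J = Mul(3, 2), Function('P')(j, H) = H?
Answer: Rational(298816, 75) ≈ 3984.2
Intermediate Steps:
J = 6
Function('K')(d) = 0 (Function('K')(d) = Mul(Mul(Add(-4, Mul(2, d)), 0), 6) = Mul(0, 6) = 0)
s = Rational(-103, 75) (s = Mul(Add(183, -80), Pow(Add(0, -75), -1)) = Mul(103, Pow(-75, -1)) = Mul(103, Rational(-1, 75)) = Rational(-103, 75) ≈ -1.3733)
Mul(203, Add(Function('P')(-10, 21), s)) = Mul(203, Add(21, Rational(-103, 75))) = Mul(203, Rational(1472, 75)) = Rational(298816, 75)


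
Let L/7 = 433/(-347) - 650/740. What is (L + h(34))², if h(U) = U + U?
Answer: 1860291405625/659359684 ≈ 2821.4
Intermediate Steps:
h(U) = 2*U
L = -382179/25678 (L = 7*(433/(-347) - 650/740) = 7*(433*(-1/347) - 650*1/740) = 7*(-433/347 - 65/74) = 7*(-54597/25678) = -382179/25678 ≈ -14.884)
(L + h(34))² = (-382179/25678 + 2*34)² = (-382179/25678 + 68)² = (1363925/25678)² = 1860291405625/659359684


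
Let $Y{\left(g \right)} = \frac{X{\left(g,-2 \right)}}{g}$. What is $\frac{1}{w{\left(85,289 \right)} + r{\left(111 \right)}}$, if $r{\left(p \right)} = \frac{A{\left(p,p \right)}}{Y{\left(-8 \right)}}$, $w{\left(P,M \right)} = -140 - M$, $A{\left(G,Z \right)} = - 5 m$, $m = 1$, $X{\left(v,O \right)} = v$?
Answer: $- \frac{1}{434} \approx -0.0023041$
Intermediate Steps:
$A{\left(G,Z \right)} = -5$ ($A{\left(G,Z \right)} = \left(-5\right) 1 = -5$)
$Y{\left(g \right)} = 1$ ($Y{\left(g \right)} = \frac{g}{g} = 1$)
$r{\left(p \right)} = -5$ ($r{\left(p \right)} = - \frac{5}{1} = \left(-5\right) 1 = -5$)
$\frac{1}{w{\left(85,289 \right)} + r{\left(111 \right)}} = \frac{1}{\left(-140 - 289\right) - 5} = \frac{1}{-429 - 5} = \frac{1}{-434} = - \frac{1}{434}$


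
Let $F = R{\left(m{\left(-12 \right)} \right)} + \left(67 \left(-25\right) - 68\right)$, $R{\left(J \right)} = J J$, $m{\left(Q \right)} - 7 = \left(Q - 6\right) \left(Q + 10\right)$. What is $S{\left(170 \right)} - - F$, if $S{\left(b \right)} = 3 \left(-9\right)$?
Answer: $79$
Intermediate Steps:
$S{\left(b \right)} = -27$
$m{\left(Q \right)} = 7 + \left(-6 + Q\right) \left(10 + Q\right)$ ($m{\left(Q \right)} = 7 + \left(Q - 6\right) \left(Q + 10\right) = 7 + \left(-6 + Q\right) \left(10 + Q\right)$)
$R{\left(J \right)} = J^{2}$
$F = 106$ ($F = \left(-53 + \left(-12\right)^{2} + 4 \left(-12\right)\right)^{2} + \left(67 \left(-25\right) - 68\right) = \left(-53 + 144 - 48\right)^{2} - 1743 = 43^{2} - 1743 = 1849 - 1743 = 106$)
$S{\left(170 \right)} - - F = -27 - \left(-1\right) 106 = -27 - -106 = -27 + 106 = 79$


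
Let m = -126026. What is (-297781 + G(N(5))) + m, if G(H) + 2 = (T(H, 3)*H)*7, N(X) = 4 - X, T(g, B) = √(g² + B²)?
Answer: -423809 - 7*√10 ≈ -4.2383e+5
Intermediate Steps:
T(g, B) = √(B² + g²)
G(H) = -2 + 7*H*√(9 + H²) (G(H) = -2 + (√(3² + H²)*H)*7 = -2 + (√(9 + H²)*H)*7 = -2 + (H*√(9 + H²))*7 = -2 + 7*H*√(9 + H²))
(-297781 + G(N(5))) + m = (-297781 + (-2 + 7*(4 - 1*5)*√(9 + (4 - 1*5)²))) - 126026 = (-297781 + (-2 + 7*(4 - 5)*√(9 + (4 - 5)²))) - 126026 = (-297781 + (-2 + 7*(-1)*√(9 + (-1)²))) - 126026 = (-297781 + (-2 + 7*(-1)*√(9 + 1))) - 126026 = (-297781 + (-2 + 7*(-1)*√10)) - 126026 = (-297781 + (-2 - 7*√10)) - 126026 = (-297783 - 7*√10) - 126026 = -423809 - 7*√10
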